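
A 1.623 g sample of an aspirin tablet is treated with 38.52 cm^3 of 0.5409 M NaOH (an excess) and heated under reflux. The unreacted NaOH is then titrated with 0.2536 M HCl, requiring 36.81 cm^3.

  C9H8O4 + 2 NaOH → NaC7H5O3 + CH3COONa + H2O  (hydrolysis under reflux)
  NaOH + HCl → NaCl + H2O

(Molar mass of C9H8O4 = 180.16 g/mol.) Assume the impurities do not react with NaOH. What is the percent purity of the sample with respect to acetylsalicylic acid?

n(NaOH) added = 0.03852 × 0.5409 = 0.02084 mol
n(HCl) used in back-titration = 0.03681 × 0.2536 = 9.335 × 10^-3 mol
n(NaOH) left over = 9.335 × 10^-3 mol (1:1 ratio)
n(NaOH) consumed by analyte = 0.02084 − 9.335 × 10^-3 = 0.01150 mol
From the 1:2 ratio, n(C9H8O4) = 1/2 × 0.01150 = 5.750 × 10^-3 mol
mass of C9H8O4 = 5.750 × 10^-3 × 180.16 = 1.036 g
% C9H8O4 = 1.036 / 1.623 × 100 = 63.83 %

63.83 %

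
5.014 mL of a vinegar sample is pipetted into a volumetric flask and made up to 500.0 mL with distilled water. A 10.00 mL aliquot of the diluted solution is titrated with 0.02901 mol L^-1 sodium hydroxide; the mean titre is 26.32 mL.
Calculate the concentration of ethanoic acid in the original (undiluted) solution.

CH3COOH + NaOH → CH3COONa + H2O
n(NaOH) = 0.02632 × 0.02901 = 7.635 × 10^-4 mol
n(CH3COOH) in the aliquot = 7.635 × 10^-4 mol (1:1 ratio)
[CH3COOH]_dilute = 7.635 × 10^-4 / 0.01000 = 0.07635 mol/L
Dilution factor = 500.0 / 5.014 = 99.72
[CH3COOH]_stock = 0.07635 × 99.72 = 7.614 mol/L

7.614 mol/L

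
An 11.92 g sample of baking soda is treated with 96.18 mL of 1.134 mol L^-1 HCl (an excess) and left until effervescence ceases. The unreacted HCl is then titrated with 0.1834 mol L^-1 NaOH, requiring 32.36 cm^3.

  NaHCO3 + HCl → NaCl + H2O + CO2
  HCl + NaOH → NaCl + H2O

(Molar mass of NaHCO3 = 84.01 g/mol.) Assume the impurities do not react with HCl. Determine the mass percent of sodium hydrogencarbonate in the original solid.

72.69 %

n(HCl) added = 0.09618 × 1.134 = 0.1091 mol
n(NaOH) used in back-titration = 0.03236 × 0.1834 = 5.935 × 10^-3 mol
n(HCl) left over = 5.935 × 10^-3 mol (1:1 ratio)
n(HCl) consumed by analyte = 0.1091 − 5.935 × 10^-3 = 0.1031 mol
n(NaHCO3) = 0.1031 mol (1:1 ratio)
mass of NaHCO3 = 0.1031 × 84.01 = 8.664 g
% NaHCO3 = 8.664 / 11.92 × 100 = 72.69 %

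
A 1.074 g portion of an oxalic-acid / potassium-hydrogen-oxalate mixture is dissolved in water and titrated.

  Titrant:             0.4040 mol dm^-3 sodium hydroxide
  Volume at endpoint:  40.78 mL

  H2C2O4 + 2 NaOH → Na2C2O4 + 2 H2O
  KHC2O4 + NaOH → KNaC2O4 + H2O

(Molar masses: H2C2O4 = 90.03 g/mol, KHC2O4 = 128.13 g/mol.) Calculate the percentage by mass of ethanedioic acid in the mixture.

52.29 %

n(NaOH) = 0.04078 × 0.4040 = 0.01648 mol
Let x = n(H2C2O4), y = n(KHC2O4).
Titrant: 2x + 1y = 0.01648;  mass: 90.03x + 128.13y = 1.074
Solving, x = 6.238 × 10^-3 mol, y = 3.999 × 10^-3 mol
mass of H2C2O4 = 6.238 × 10^-3 × 90.03 = 0.5616 g
% H2C2O4 = 0.5616 / 1.074 × 100 = 52.29 %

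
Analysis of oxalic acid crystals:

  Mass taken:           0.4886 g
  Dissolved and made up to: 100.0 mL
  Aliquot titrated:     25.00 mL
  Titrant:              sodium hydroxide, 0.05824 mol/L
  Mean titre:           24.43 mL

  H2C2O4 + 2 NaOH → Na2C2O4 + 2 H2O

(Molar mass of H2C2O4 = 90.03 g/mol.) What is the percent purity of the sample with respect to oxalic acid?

n(NaOH) per titration = 0.02443 × 0.05824 = 1.423 × 10^-3 mol
From the 1:2 ratio, n(H2C2O4) in each aliquot = 1/2 × 1.423 × 10^-3 = 7.114 × 10^-4 mol
n(H2C2O4) in the whole flask = 7.114 × 10^-4 × 100.0/25.00 = 2.846 × 10^-3 mol
mass of H2C2O4 = 2.846 × 10^-3 × 90.03 = 0.2562 g
% H2C2O4 = 0.2562 / 0.4886 × 100 = 52.43 %

52.43 %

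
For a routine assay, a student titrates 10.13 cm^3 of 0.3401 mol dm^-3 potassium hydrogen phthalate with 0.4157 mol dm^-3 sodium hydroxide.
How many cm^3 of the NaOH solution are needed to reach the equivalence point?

KHC8H4O4 + NaOH → KNaC8H4O4 + H2O
n(KHC8H4O4) = 0.01013 L × 0.3401 mol/L = 3.445 × 10^-3 mol
n(NaOH) = 3.445 × 10^-3 mol (1:1 stoichiometry)
V(NaOH) = 3.445 × 10^-3 mol / 0.4157 mol/L = 0.008288 L = 8.288 mL

8.288 mL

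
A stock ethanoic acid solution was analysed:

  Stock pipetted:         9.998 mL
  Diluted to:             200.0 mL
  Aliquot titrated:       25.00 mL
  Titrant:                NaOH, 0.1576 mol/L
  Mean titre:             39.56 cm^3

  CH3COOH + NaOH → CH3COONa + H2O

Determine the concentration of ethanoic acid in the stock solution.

n(NaOH) = 0.03956 × 0.1576 = 6.235 × 10^-3 mol
n(CH3COOH) in the aliquot = 6.235 × 10^-3 mol (1:1 ratio)
[CH3COOH]_dilute = 6.235 × 10^-3 / 0.02500 = 0.2494 mol/L
Dilution factor = 200.0 / 9.998 = 20.00
[CH3COOH]_stock = 0.2494 × 20.00 = 4.989 mol/L

4.989 mol/L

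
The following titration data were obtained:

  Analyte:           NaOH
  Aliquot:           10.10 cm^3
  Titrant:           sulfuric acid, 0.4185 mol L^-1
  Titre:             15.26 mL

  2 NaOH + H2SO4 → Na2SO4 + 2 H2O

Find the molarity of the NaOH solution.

n(H2SO4) = 0.01526 L × 0.4185 mol/L = 6.386 × 10^-3 mol
From the 2:1 mole ratio, n(NaOH) = 2/1 × 6.386 × 10^-3 = 0.01277 mol
[NaOH] = 0.01277 mol / 0.01010 L = 1.265 mol/L

1.265 mol/L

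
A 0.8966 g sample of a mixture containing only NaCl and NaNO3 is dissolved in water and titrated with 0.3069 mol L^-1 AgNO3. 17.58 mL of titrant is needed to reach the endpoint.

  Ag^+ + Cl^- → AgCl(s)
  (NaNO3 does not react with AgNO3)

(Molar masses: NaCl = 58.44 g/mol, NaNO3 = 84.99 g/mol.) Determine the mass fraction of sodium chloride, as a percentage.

35.17 %

n(AgNO3) = 0.01758 × 0.3069 = 5.395 × 10^-3 mol
Let x = n(NaCl), y = n(NaNO3).
Titrant: 1x = 5.395 × 10^-3;  mass: 58.44x + 84.99y = 0.8966
Solving, x = 5.395 × 10^-3 mol, y = 6.840 × 10^-3 mol
mass of NaCl = 5.395 × 10^-3 × 58.44 = 0.3153 g
% NaCl = 0.3153 / 0.8966 × 100 = 35.17 %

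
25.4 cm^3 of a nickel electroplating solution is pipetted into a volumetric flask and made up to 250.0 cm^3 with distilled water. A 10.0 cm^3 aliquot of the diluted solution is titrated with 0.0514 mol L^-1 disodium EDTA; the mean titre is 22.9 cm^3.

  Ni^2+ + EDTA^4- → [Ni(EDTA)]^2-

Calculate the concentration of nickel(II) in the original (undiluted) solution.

1.16 mol/L

n(EDTA) = 0.0229 × 0.0514 = 1.18 × 10^-3 mol
n(Ni2+) in the aliquot = 1.18 × 10^-3 mol (1:1 ratio)
[Ni2+]_dilute = 1.18 × 10^-3 / 0.0100 = 0.118 mol/L
Dilution factor = 250.0 / 25.4 = 9.843
[Ni2+]_stock = 0.118 × 9.843 = 1.16 mol/L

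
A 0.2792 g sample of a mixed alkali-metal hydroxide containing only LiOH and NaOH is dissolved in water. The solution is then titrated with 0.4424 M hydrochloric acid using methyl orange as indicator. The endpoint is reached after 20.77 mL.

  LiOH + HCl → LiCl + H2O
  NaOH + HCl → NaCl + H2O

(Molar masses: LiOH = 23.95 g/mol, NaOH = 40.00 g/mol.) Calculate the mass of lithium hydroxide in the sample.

0.1318 g

n(HCl) = 0.02077 × 0.4424 = 9.189 × 10^-3 mol
Let x = n(LiOH), y = n(NaOH).
Titrant: 1x + 1y = 9.189 × 10^-3;  mass: 23.95x + 40.00y = 0.2792
Solving, x = 5.504 × 10^-3 mol, y = 3.684 × 10^-3 mol
mass of LiOH = 5.504 × 10^-3 × 23.95 = 0.1318 g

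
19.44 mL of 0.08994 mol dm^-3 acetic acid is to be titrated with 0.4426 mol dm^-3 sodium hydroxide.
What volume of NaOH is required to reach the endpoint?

CH3COOH + NaOH → CH3COONa + H2O
n(CH3COOH) = 0.01944 L × 0.08994 mol/L = 1.748 × 10^-3 mol
n(NaOH) = 1.748 × 10^-3 mol (1:1 stoichiometry)
V(NaOH) = 1.748 × 10^-3 mol / 0.4426 mol/L = 0.003950 L = 3.950 mL

3.950 mL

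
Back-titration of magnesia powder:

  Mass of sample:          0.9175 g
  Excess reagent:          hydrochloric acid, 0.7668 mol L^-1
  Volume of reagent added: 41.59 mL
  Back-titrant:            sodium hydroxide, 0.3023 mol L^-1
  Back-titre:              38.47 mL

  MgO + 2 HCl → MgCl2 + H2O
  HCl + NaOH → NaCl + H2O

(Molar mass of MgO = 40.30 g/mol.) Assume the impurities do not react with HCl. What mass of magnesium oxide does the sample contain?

0.4083 g

n(HCl) added = 0.04159 × 0.7668 = 0.03189 mol
n(NaOH) used in back-titration = 0.03847 × 0.3023 = 0.01163 mol
n(HCl) left over = 0.01163 mol (1:1 ratio)
n(HCl) consumed by analyte = 0.03189 − 0.01163 = 0.02026 mol
From the 1:2 ratio, n(MgO) = 1/2 × 0.02026 = 0.01013 mol
mass of MgO = 0.01013 × 40.30 = 0.4083 g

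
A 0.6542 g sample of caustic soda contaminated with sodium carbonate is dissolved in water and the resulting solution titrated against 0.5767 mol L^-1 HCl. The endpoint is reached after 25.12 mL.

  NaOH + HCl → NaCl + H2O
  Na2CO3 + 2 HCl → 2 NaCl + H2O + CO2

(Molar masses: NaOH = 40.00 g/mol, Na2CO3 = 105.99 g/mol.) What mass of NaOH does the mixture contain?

n(HCl) = 0.02512 × 0.5767 = 0.01449 mol
Let x = n(NaOH), y = n(Na2CO3).
Titrant: 1x + 2y = 0.01449;  mass: 40.00x + 105.99y = 0.6542
Solving, x = 8.736 × 10^-3 mol, y = 2.875 × 10^-3 mol
mass of NaOH = 8.736 × 10^-3 × 40.00 = 0.3494 g

0.3494 g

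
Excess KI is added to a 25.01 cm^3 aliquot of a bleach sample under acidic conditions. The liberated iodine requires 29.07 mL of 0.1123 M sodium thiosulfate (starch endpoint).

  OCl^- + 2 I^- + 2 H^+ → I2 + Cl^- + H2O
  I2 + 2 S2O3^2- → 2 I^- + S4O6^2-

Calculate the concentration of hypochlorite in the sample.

n(S2O3^2-) = 0.02907 × 0.1123 = 3.265 × 10^-3 mol
n(I2) = n(S2O3^2-)/2 = 1.632 × 10^-3 mol
n(OCl^-) in the aliquot = 1.632 × 10^-3 mol (1:1 ratio)
[OCl^-] = 1.632 × 10^-3 / 0.02501 = 0.06527 mol/L

0.06527 M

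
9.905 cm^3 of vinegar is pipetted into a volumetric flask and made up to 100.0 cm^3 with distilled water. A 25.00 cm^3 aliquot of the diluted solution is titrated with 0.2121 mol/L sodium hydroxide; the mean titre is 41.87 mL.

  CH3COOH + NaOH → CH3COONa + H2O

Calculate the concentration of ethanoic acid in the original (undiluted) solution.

n(NaOH) = 0.04187 × 0.2121 = 8.881 × 10^-3 mol
n(CH3COOH) in the aliquot = 8.881 × 10^-3 mol (1:1 ratio)
[CH3COOH]_dilute = 8.881 × 10^-3 / 0.02500 = 0.3552 mol/L
Dilution factor = 100.0 / 9.905 = 10.10
[CH3COOH]_stock = 0.3552 × 10.10 = 3.586 mol/L

3.586 mol/L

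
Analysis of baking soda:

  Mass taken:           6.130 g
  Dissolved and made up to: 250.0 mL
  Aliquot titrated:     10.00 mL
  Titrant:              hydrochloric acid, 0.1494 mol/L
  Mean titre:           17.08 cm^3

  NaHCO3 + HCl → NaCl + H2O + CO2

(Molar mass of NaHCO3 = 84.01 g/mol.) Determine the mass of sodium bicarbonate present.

5.359 g

n(HCl) per titration = 0.01708 × 0.1494 = 2.552 × 10^-3 mol
n(NaHCO3) in each aliquot = 2.552 × 10^-3 mol (1:1 ratio)
n(NaHCO3) in the whole flask = 2.552 × 10^-3 × 250.0/10.00 = 0.06379 mol
mass of NaHCO3 = 0.06379 × 84.01 = 5.359 g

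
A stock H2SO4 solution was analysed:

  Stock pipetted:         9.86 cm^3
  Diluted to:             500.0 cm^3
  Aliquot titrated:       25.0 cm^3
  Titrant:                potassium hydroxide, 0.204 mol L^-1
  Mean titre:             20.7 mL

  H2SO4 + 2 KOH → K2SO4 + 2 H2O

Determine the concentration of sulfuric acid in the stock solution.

n(KOH) = 0.0207 × 0.204 = 4.22 × 10^-3 mol
From the 1:2 ratio, n(H2SO4) in the aliquot = 1/2 × 4.22 × 10^-3 = 2.11 × 10^-3 mol
[H2SO4]_dilute = 2.11 × 10^-3 / 0.0250 = 0.0845 mol/L
Dilution factor = 500.0 / 9.86 = 50.71
[H2SO4]_stock = 0.0845 × 50.71 = 4.28 mol/L

4.28 mol/L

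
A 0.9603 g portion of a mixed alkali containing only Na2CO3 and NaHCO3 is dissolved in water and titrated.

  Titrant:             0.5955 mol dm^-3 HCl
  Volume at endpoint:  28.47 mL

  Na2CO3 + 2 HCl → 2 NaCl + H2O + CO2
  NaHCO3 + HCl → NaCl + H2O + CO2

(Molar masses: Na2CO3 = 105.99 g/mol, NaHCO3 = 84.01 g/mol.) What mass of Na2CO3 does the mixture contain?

0.7928 g

n(HCl) = 0.02847 × 0.5955 = 0.01695 mol
Let x = n(Na2CO3), y = n(NaHCO3).
Titrant: 2x + 1y = 0.01695;  mass: 105.99x + 84.01y = 0.9603
Solving, x = 7.480 × 10^-3 mol, y = 1.994 × 10^-3 mol
mass of Na2CO3 = 7.480 × 10^-3 × 105.99 = 0.7928 g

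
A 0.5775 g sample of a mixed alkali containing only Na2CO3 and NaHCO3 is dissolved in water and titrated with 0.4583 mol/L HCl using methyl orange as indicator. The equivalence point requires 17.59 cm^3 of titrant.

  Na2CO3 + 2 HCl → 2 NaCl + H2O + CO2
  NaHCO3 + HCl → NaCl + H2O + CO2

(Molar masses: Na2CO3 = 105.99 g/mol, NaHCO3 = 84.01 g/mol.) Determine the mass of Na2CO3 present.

n(HCl) = 0.01759 × 0.4583 = 8.061 × 10^-3 mol
Let x = n(Na2CO3), y = n(NaHCO3).
Titrant: 2x + 1y = 8.061 × 10^-3;  mass: 105.99x + 84.01y = 0.5775
Solving, x = 1.608 × 10^-3 mol, y = 4.845 × 10^-3 mol
mass of Na2CO3 = 1.608 × 10^-3 × 105.99 = 0.1704 g

0.1704 g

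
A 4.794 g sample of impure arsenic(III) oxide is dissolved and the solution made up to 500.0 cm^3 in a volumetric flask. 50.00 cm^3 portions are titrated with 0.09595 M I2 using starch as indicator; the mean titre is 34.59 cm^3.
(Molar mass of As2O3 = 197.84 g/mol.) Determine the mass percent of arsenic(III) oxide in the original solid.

As2O3 + 2 I2 + 2 H2O → As2O5 + 4 HI
n(I2) per titration = 0.03459 × 0.09595 = 3.319 × 10^-3 mol
From the 1:2 ratio, n(As2O3) in each aliquot = 1/2 × 3.319 × 10^-3 = 1.659 × 10^-3 mol
n(As2O3) in the whole flask = 1.659 × 10^-3 × 500.0/50.00 = 0.01659 mol
mass of As2O3 = 0.01659 × 197.84 = 3.283 g
% As2O3 = 3.283 / 4.794 × 100 = 68.48 %

68.48 %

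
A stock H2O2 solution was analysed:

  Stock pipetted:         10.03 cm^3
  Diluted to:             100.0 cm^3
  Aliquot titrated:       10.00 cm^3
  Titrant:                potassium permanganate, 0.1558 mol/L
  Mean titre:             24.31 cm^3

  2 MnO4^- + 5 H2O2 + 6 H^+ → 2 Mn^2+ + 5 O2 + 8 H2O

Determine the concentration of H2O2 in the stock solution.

n(KMnO4) = 0.02431 × 0.1558 = 3.787 × 10^-3 mol
From the 5:2 ratio, n(H2O2) in the aliquot = 5/2 × 3.787 × 10^-3 = 9.469 × 10^-3 mol
[H2O2]_dilute = 9.469 × 10^-3 / 0.01000 = 0.9469 mol/L
Dilution factor = 100.0 / 10.03 = 9.970
[H2O2]_stock = 0.9469 × 9.970 = 9.440 mol/L

9.440 mol/L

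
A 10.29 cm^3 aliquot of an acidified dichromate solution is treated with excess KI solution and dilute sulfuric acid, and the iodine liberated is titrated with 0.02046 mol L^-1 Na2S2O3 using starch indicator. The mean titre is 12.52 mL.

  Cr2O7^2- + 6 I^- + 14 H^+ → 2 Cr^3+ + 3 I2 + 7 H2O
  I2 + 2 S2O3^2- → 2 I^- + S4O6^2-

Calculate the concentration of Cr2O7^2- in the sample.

n(S2O3^2-) = 0.01252 × 0.02046 = 2.562 × 10^-4 mol
n(I2) = n(S2O3^2-)/2 = 1.281 × 10^-4 mol
From the 1:3 ratio, n(Cr2O7^2-) in the aliquot = 1/3 × 1.281 × 10^-4 = 4.269 × 10^-5 mol
[Cr2O7^2-] = 4.269 × 10^-5 / 0.01029 = 0.004149 mol/L

0.004149 mol/L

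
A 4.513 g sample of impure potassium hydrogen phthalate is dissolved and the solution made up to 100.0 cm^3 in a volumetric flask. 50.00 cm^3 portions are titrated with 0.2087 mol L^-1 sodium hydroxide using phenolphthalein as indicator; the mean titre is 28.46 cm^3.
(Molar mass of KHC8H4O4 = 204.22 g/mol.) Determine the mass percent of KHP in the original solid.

53.76 %

KHC8H4O4 + NaOH → KNaC8H4O4 + H2O
n(NaOH) per titration = 0.02846 × 0.2087 = 5.940 × 10^-3 mol
n(KHC8H4O4) in each aliquot = 5.940 × 10^-3 mol (1:1 ratio)
n(KHC8H4O4) in the whole flask = 5.940 × 10^-3 × 100.0/50.00 = 0.01188 mol
mass of KHC8H4O4 = 0.01188 × 204.22 = 2.426 g
% KHC8H4O4 = 2.426 / 4.513 × 100 = 53.76 %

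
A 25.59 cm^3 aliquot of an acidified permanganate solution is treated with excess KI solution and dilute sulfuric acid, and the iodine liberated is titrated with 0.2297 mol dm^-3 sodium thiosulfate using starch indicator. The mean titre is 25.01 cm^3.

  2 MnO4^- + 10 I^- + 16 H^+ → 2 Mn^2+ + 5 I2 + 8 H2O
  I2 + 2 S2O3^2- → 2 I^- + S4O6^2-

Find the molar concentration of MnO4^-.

n(S2O3^2-) = 0.02501 × 0.2297 = 5.745 × 10^-3 mol
n(I2) = n(S2O3^2-)/2 = 2.872 × 10^-3 mol
From the 2:5 ratio, n(MnO4^-) in the aliquot = 2/5 × 2.872 × 10^-3 = 1.149 × 10^-3 mol
[MnO4^-] = 1.149 × 10^-3 / 0.02559 = 0.04490 mol/L

0.04490 mol/L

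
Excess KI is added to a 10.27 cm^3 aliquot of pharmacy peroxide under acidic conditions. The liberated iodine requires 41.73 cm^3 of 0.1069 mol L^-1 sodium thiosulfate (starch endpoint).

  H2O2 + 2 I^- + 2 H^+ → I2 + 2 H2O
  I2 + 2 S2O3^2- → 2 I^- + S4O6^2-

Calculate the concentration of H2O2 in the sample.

n(S2O3^2-) = 0.04173 × 0.1069 = 4.461 × 10^-3 mol
n(I2) = n(S2O3^2-)/2 = 2.230 × 10^-3 mol
n(H2O2) in the aliquot = 2.230 × 10^-3 mol (1:1 ratio)
[H2O2] = 2.230 × 10^-3 / 0.01027 = 0.2172 mol/L

0.2172 mol/L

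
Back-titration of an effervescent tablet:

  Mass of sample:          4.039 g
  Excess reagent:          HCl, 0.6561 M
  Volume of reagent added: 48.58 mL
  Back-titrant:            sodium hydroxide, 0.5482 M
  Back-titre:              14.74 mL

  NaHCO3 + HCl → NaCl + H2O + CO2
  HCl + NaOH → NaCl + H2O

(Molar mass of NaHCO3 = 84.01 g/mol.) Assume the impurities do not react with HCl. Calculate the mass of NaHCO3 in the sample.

1.999 g

n(HCl) added = 0.04858 × 0.6561 = 0.03187 mol
n(NaOH) used in back-titration = 0.01474 × 0.5482 = 8.080 × 10^-3 mol
n(HCl) left over = 8.080 × 10^-3 mol (1:1 ratio)
n(HCl) consumed by analyte = 0.03187 − 8.080 × 10^-3 = 0.02379 mol
n(NaHCO3) = 0.02379 mol (1:1 ratio)
mass of NaHCO3 = 0.02379 × 84.01 = 1.999 g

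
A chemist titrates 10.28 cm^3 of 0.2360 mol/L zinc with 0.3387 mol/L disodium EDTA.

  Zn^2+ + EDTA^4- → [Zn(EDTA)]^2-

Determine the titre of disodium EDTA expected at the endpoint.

7.163 mL

n(Zn2+) = 0.01028 L × 0.2360 mol/L = 2.426 × 10^-3 mol
n(EDTA) = 2.426 × 10^-3 mol (1:1 stoichiometry)
V(EDTA) = 2.426 × 10^-3 mol / 0.3387 mol/L = 0.007163 L = 7.163 mL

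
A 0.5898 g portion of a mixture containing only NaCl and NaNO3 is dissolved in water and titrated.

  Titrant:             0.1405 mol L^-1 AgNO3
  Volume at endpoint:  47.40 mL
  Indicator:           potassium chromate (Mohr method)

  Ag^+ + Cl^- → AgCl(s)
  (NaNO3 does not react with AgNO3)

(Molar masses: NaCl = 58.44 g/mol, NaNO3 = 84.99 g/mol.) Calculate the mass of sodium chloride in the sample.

n(AgNO3) = 0.04740 × 0.1405 = 6.660 × 10^-3 mol
Let x = n(NaCl), y = n(NaNO3).
Titrant: 1x = 6.660 × 10^-3;  mass: 58.44x + 84.99y = 0.5898
Solving, x = 6.660 × 10^-3 mol, y = 2.360 × 10^-3 mol
mass of NaCl = 6.660 × 10^-3 × 58.44 = 0.3892 g

0.3892 g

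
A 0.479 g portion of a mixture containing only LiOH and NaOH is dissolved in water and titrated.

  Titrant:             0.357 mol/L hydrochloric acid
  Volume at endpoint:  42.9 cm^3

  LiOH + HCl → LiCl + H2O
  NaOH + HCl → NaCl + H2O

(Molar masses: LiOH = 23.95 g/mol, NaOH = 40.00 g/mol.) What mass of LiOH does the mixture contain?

0.199 g

n(HCl) = 0.0429 × 0.357 = 0.0153 mol
Let x = n(LiOH), y = n(NaOH).
Titrant: 1x + 1y = 0.0153;  mass: 23.95x + 40.00y = 0.479
Solving, x = 8.32 × 10^-3 mol, y = 6.99 × 10^-3 mol
mass of LiOH = 8.32 × 10^-3 × 23.95 = 0.199 g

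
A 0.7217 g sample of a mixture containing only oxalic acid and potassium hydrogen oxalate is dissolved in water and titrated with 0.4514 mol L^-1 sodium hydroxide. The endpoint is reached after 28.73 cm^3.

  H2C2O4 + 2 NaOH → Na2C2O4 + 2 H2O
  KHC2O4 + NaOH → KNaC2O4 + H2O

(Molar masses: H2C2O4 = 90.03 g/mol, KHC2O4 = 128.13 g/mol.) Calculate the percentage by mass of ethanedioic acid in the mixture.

n(NaOH) = 0.02873 × 0.4514 = 0.01297 mol
Let x = n(H2C2O4), y = n(KHC2O4).
Titrant: 2x + 1y = 0.01297;  mass: 90.03x + 128.13y = 0.7217
Solving, x = 5.655 × 10^-3 mol, y = 1.659 × 10^-3 mol
mass of H2C2O4 = 5.655 × 10^-3 × 90.03 = 0.5091 g
% H2C2O4 = 0.5091 / 0.7217 × 100 = 70.54 %

70.54 %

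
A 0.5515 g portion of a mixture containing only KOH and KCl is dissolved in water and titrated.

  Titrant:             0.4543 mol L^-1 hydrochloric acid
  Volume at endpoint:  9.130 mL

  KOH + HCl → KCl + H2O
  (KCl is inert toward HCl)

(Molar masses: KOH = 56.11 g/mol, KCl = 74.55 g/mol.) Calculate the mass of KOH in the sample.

0.2327 g

n(HCl) = 0.009130 × 0.4543 = 4.148 × 10^-3 mol
Let x = n(KOH), y = n(KCl).
Titrant: 1x = 4.148 × 10^-3;  mass: 56.11x + 74.55y = 0.5515
Solving, x = 4.148 × 10^-3 mol, y = 4.276 × 10^-3 mol
mass of KOH = 4.148 × 10^-3 × 56.11 = 0.2327 g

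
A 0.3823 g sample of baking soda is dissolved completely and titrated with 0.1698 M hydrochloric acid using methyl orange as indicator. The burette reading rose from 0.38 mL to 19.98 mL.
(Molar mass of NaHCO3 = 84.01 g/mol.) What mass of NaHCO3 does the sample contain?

NaHCO3 + HCl → NaCl + H2O + CO2
n(HCl) = 0.01960 L × 0.1698 mol/L = 3.328 × 10^-3 mol
n(NaHCO3) = 3.328 × 10^-3 mol (1:1 ratio)
mass of NaHCO3 = 3.328 × 10^-3 × 84.01 g/mol = 0.2796 g

0.2796 g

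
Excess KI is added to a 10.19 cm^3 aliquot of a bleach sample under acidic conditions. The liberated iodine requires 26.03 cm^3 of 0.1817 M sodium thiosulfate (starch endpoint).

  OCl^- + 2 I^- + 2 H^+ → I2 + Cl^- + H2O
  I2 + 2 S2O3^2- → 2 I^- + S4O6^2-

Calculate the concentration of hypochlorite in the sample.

n(S2O3^2-) = 0.02603 × 0.1817 = 4.730 × 10^-3 mol
n(I2) = n(S2O3^2-)/2 = 2.365 × 10^-3 mol
n(OCl^-) in the aliquot = 2.365 × 10^-3 mol (1:1 ratio)
[OCl^-] = 2.365 × 10^-3 / 0.01019 = 0.2321 mol/L

0.2321 M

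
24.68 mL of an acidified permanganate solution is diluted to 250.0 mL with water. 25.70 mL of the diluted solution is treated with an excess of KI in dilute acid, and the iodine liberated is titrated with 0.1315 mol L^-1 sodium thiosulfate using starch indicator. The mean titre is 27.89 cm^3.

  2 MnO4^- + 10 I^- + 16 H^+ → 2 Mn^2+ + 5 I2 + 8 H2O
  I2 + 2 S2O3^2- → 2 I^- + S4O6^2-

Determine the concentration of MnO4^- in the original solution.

n(S2O3^2-) = 0.02789 × 0.1315 = 3.668 × 10^-3 mol
n(I2) = n(S2O3^2-)/2 = 1.834 × 10^-3 mol
From the 2:5 ratio, n(MnO4^-) in the aliquot = 2/5 × 1.834 × 10^-3 = 7.335 × 10^-4 mol
[MnO4^-]_dilute = 7.335 × 10^-4 / 0.02570 = 0.02854 mol/L
[MnO4^-]_original = 0.02854 × 250.0/24.68 = 0.2891 mol/L

0.2891 mol/L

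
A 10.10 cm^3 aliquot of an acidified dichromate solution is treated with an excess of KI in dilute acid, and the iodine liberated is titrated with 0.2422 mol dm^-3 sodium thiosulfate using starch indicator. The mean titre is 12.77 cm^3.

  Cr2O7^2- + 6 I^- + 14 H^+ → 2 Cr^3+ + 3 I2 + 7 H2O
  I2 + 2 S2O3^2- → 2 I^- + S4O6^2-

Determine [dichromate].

0.05104 mol/L

n(S2O3^2-) = 0.01277 × 0.2422 = 3.093 × 10^-3 mol
n(I2) = n(S2O3^2-)/2 = 1.546 × 10^-3 mol
From the 1:3 ratio, n(Cr2O7^2-) in the aliquot = 1/3 × 1.546 × 10^-3 = 5.155 × 10^-4 mol
[Cr2O7^2-] = 5.155 × 10^-4 / 0.01010 = 0.05104 mol/L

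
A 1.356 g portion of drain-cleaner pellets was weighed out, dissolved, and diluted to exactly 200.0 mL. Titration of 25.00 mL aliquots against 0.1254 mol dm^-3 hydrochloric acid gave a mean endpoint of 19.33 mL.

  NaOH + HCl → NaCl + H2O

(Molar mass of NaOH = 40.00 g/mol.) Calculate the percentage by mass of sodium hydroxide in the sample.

57.20 %

n(HCl) per titration = 0.01933 × 0.1254 = 2.424 × 10^-3 mol
n(NaOH) in each aliquot = 2.424 × 10^-3 mol (1:1 ratio)
n(NaOH) in the whole flask = 2.424 × 10^-3 × 200.0/25.00 = 0.01939 mol
mass of NaOH = 0.01939 × 40.00 = 0.7757 g
% NaOH = 0.7757 / 1.356 × 100 = 57.20 %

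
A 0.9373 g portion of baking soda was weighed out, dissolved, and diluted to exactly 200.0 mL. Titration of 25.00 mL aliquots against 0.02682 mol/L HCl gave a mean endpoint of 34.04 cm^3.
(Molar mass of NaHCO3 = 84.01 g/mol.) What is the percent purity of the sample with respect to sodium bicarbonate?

NaHCO3 + HCl → NaCl + H2O + CO2
n(HCl) per titration = 0.03404 × 0.02682 = 9.130 × 10^-4 mol
n(NaHCO3) in each aliquot = 9.130 × 10^-4 mol (1:1 ratio)
n(NaHCO3) in the whole flask = 9.130 × 10^-4 × 200.0/25.00 = 7.304 × 10^-3 mol
mass of NaHCO3 = 7.304 × 10^-3 × 84.01 = 0.6136 g
% NaHCO3 = 0.6136 / 0.9373 × 100 = 65.46 %

65.46 %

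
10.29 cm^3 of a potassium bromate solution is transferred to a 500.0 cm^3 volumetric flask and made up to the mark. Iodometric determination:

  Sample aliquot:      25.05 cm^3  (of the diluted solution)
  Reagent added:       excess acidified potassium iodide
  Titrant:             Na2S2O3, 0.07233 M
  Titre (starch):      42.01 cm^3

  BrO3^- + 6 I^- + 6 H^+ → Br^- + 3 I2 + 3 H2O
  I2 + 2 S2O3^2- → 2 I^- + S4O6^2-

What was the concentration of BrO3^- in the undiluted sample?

n(S2O3^2-) = 0.04201 × 0.07233 = 3.039 × 10^-3 mol
n(I2) = n(S2O3^2-)/2 = 1.519 × 10^-3 mol
From the 1:3 ratio, n(BrO3^-) in the aliquot = 1/3 × 1.519 × 10^-3 = 5.064 × 10^-4 mol
[BrO3^-]_dilute = 5.064 × 10^-4 / 0.02505 = 0.02022 mol/L
[BrO3^-]_original = 0.02022 × 500.0/10.29 = 0.9824 mol/L

0.9824 M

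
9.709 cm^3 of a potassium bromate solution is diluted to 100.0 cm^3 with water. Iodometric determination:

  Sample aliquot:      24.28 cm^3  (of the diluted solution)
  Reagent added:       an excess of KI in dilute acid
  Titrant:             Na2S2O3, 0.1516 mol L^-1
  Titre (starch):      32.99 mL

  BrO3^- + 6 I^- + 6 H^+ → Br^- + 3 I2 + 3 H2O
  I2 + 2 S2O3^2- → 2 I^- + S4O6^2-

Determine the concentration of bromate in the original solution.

n(S2O3^2-) = 0.03299 × 0.1516 = 5.001 × 10^-3 mol
n(I2) = n(S2O3^2-)/2 = 2.501 × 10^-3 mol
From the 1:3 ratio, n(BrO3^-) in the aliquot = 1/3 × 2.501 × 10^-3 = 8.335 × 10^-4 mol
[BrO3^-]_dilute = 8.335 × 10^-4 / 0.02428 = 0.03433 mol/L
[BrO3^-]_original = 0.03433 × 100.0/9.709 = 0.3536 mol/L

0.3536 mol/L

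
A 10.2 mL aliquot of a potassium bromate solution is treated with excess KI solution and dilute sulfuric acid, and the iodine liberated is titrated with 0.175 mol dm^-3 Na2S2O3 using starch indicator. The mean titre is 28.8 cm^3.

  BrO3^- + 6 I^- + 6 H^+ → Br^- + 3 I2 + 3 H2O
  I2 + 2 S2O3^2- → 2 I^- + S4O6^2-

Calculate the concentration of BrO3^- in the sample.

n(S2O3^2-) = 0.0288 × 0.175 = 5.04 × 10^-3 mol
n(I2) = n(S2O3^2-)/2 = 2.52 × 10^-3 mol
From the 1:3 ratio, n(BrO3^-) in the aliquot = 1/3 × 2.52 × 10^-3 = 8.40 × 10^-4 mol
[BrO3^-] = 8.40 × 10^-4 / 0.0102 = 0.0824 mol/L

0.0824 mol/L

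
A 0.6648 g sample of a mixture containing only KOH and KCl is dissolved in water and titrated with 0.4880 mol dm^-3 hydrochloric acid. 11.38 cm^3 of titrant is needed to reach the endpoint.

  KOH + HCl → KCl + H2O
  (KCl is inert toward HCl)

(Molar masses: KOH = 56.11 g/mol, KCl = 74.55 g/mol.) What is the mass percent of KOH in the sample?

46.87 %

n(HCl) = 0.01138 × 0.4880 = 5.553 × 10^-3 mol
Let x = n(KOH), y = n(KCl).
Titrant: 1x = 5.553 × 10^-3;  mass: 56.11x + 74.55y = 0.6648
Solving, x = 5.553 × 10^-3 mol, y = 4.738 × 10^-3 mol
mass of KOH = 5.553 × 10^-3 × 56.11 = 0.3116 g
% KOH = 0.3116 / 0.6648 × 100 = 46.87 %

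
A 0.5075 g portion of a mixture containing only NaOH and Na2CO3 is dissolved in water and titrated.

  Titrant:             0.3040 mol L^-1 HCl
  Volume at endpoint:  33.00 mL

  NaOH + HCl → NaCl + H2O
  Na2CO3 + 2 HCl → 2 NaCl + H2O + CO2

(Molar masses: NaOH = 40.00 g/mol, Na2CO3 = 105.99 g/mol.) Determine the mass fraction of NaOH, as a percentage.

n(HCl) = 0.03300 × 0.3040 = 0.01003 mol
Let x = n(NaOH), y = n(Na2CO3).
Titrant: 1x + 2y = 0.01003;  mass: 40.00x + 105.99y = 0.5075
Solving, x = 1.858 × 10^-3 mol, y = 4.087 × 10^-3 mol
mass of NaOH = 1.858 × 10^-3 × 40.00 = 0.07432 g
% NaOH = 0.07432 / 0.5075 × 100 = 14.65 %

14.65 %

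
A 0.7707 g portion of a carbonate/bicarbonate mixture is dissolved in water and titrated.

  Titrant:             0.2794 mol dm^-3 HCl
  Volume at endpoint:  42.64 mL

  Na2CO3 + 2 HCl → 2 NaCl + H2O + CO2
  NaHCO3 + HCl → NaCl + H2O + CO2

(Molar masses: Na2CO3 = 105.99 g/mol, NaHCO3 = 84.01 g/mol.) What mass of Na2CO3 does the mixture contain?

0.3933 g

n(HCl) = 0.04264 × 0.2794 = 0.01191 mol
Let x = n(Na2CO3), y = n(NaHCO3).
Titrant: 2x + 1y = 0.01191;  mass: 105.99x + 84.01y = 0.7707
Solving, x = 3.711 × 10^-3 mol, y = 4.493 × 10^-3 mol
mass of Na2CO3 = 3.711 × 10^-3 × 105.99 = 0.3933 g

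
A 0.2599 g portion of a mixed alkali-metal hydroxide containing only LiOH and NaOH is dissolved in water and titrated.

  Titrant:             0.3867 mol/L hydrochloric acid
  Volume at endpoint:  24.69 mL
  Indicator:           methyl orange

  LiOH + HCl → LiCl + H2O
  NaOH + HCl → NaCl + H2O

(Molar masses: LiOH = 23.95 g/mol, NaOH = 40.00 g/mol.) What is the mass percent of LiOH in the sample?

70.05 %

n(HCl) = 0.02469 × 0.3867 = 9.548 × 10^-3 mol
Let x = n(LiOH), y = n(NaOH).
Titrant: 1x + 1y = 9.548 × 10^-3;  mass: 23.95x + 40.00y = 0.2599
Solving, x = 7.602 × 10^-3 mol, y = 1.946 × 10^-3 mol
mass of LiOH = 7.602 × 10^-3 × 23.95 = 0.1821 g
% LiOH = 0.1821 / 0.2599 × 100 = 70.05 %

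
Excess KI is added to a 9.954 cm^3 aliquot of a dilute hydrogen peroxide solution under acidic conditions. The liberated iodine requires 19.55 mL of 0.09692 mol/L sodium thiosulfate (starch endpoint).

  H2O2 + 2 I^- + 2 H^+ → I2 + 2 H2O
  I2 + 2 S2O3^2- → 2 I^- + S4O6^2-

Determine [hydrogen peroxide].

0.09518 mol/L

n(S2O3^2-) = 0.01955 × 0.09692 = 1.895 × 10^-3 mol
n(I2) = n(S2O3^2-)/2 = 9.474 × 10^-4 mol
n(H2O2) in the aliquot = 9.474 × 10^-4 mol (1:1 ratio)
[H2O2] = 9.474 × 10^-4 / 0.009954 = 0.09518 mol/L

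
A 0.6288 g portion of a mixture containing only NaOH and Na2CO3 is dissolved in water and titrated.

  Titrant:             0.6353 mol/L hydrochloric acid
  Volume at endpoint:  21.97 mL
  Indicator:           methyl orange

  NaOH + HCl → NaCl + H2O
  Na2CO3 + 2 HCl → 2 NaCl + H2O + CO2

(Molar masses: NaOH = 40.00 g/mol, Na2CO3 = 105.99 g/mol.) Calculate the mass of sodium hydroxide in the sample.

n(HCl) = 0.02197 × 0.6353 = 0.01396 mol
Let x = n(NaOH), y = n(Na2CO3).
Titrant: 1x + 2y = 0.01396;  mass: 40.00x + 105.99y = 0.6288
Solving, x = 8.533 × 10^-3 mol, y = 2.713 × 10^-3 mol
mass of NaOH = 8.533 × 10^-3 × 40.00 = 0.3413 g

0.3413 g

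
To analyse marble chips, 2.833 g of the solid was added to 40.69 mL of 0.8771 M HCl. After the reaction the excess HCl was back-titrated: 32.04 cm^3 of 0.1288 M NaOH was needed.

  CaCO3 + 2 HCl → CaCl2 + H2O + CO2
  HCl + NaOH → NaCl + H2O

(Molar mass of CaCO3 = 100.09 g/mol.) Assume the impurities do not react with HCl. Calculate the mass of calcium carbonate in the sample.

1.580 g

n(HCl) added = 0.04069 × 0.8771 = 0.03569 mol
n(NaOH) used in back-titration = 0.03204 × 0.1288 = 4.127 × 10^-3 mol
n(HCl) left over = 4.127 × 10^-3 mol (1:1 ratio)
n(HCl) consumed by analyte = 0.03569 − 4.127 × 10^-3 = 0.03156 mol
From the 1:2 ratio, n(CaCO3) = 1/2 × 0.03156 = 0.01578 mol
mass of CaCO3 = 0.01578 × 100.09 = 1.580 g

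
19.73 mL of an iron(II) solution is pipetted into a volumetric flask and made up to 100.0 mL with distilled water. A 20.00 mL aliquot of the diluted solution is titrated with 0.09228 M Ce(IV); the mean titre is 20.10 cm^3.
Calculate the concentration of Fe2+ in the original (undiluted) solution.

0.4701 M

Ce^4+ + Fe^2+ → Ce^3+ + Fe^3+
n(Ce4+) = 0.02010 × 0.09228 = 1.855 × 10^-3 mol
n(Fe2+) in the aliquot = 1.855 × 10^-3 mol (1:1 ratio)
[Fe2+]_dilute = 1.855 × 10^-3 / 0.02000 = 0.09274 mol/L
Dilution factor = 100.0 / 19.73 = 5.068
[Fe2+]_stock = 0.09274 × 5.068 = 0.4701 mol/L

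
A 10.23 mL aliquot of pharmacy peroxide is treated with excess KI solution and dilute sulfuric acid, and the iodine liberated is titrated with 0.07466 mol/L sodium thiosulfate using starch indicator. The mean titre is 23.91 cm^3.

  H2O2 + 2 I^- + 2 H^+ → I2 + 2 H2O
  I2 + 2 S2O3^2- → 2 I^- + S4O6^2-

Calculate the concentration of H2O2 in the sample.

0.08725 mol/L

n(S2O3^2-) = 0.02391 × 0.07466 = 1.785 × 10^-3 mol
n(I2) = n(S2O3^2-)/2 = 8.926 × 10^-4 mol
n(H2O2) in the aliquot = 8.926 × 10^-4 mol (1:1 ratio)
[H2O2] = 8.926 × 10^-4 / 0.01023 = 0.08725 mol/L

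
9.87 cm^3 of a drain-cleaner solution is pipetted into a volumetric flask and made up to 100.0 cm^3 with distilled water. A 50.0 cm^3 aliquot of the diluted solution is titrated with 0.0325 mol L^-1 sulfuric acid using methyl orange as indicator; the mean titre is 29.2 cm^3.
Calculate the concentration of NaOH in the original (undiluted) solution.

2 NaOH + H2SO4 → Na2SO4 + 2 H2O
n(H2SO4) = 0.0292 × 0.0325 = 9.49 × 10^-4 mol
From the 2:1 ratio, n(NaOH) in the aliquot = 2/1 × 9.49 × 10^-4 = 1.90 × 10^-3 mol
[NaOH]_dilute = 1.90 × 10^-3 / 0.0500 = 0.0380 mol/L
Dilution factor = 100.0 / 9.87 = 10.13
[NaOH]_stock = 0.0380 × 10.13 = 0.385 mol/L

0.385 mol/L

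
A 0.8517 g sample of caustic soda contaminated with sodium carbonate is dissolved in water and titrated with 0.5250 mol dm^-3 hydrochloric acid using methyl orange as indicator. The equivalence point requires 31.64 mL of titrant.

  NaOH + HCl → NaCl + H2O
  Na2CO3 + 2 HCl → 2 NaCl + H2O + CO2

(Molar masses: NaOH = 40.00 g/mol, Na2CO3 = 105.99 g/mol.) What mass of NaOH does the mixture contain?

0.08803 g

n(HCl) = 0.03164 × 0.5250 = 0.01661 mol
Let x = n(NaOH), y = n(Na2CO3).
Titrant: 1x + 2y = 0.01661;  mass: 40.00x + 105.99y = 0.8517
Solving, x = 2.201 × 10^-3 mol, y = 7.205 × 10^-3 mol
mass of NaOH = 2.201 × 10^-3 × 40.00 = 0.08803 g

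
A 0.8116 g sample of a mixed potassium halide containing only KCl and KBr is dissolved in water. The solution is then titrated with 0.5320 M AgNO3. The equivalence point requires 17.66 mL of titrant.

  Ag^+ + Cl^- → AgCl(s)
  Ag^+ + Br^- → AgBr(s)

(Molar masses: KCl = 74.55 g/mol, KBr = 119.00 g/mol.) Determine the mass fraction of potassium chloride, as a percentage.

63.32 %

n(AgNO3) = 0.01766 × 0.5320 = 9.395 × 10^-3 mol
Let x = n(KCl), y = n(KBr).
Titrant: 1x + 1y = 9.395 × 10^-3;  mass: 74.55x + 119.00y = 0.8116
Solving, x = 6.894 × 10^-3 mol, y = 2.502 × 10^-3 mol
mass of KCl = 6.894 × 10^-3 × 74.55 = 0.5139 g
% KCl = 0.5139 / 0.8116 × 100 = 63.32 %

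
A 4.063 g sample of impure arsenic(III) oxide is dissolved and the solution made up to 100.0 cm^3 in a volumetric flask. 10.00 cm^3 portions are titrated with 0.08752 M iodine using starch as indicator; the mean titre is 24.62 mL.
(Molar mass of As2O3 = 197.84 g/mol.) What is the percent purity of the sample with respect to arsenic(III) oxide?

52.46 %

As2O3 + 2 I2 + 2 H2O → As2O5 + 4 HI
n(I2) per titration = 0.02462 × 0.08752 = 2.155 × 10^-3 mol
From the 1:2 ratio, n(As2O3) in each aliquot = 1/2 × 2.155 × 10^-3 = 1.077 × 10^-3 mol
n(As2O3) in the whole flask = 1.077 × 10^-3 × 100.0/10.00 = 0.01077 mol
mass of As2O3 = 0.01077 × 197.84 = 2.131 g
% As2O3 = 2.131 / 4.063 × 100 = 52.46 %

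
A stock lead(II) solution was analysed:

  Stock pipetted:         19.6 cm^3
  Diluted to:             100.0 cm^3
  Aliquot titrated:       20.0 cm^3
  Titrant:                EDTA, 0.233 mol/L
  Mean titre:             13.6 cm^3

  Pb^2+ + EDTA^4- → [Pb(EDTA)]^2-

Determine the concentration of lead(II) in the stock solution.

n(EDTA) = 0.0136 × 0.233 = 3.17 × 10^-3 mol
n(Pb2+) in the aliquot = 3.17 × 10^-3 mol (1:1 ratio)
[Pb2+]_dilute = 3.17 × 10^-3 / 0.0200 = 0.158 mol/L
Dilution factor = 100.0 / 19.6 = 5.102
[Pb2+]_stock = 0.158 × 5.102 = 0.808 mol/L

0.808 mol/L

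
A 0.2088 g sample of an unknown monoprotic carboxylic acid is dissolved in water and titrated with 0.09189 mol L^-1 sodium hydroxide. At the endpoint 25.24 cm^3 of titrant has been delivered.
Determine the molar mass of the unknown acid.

n(NaOH) = 0.02524 L × 0.09189 mol/L = 2.319 × 10^-3 mol
n(HA) = 2.319 × 10^-3 mol (1:1 ratio)
M = m / n = 0.2088 g / 2.319 × 10^-3 mol = 90.03 g/mol

90.03 g/mol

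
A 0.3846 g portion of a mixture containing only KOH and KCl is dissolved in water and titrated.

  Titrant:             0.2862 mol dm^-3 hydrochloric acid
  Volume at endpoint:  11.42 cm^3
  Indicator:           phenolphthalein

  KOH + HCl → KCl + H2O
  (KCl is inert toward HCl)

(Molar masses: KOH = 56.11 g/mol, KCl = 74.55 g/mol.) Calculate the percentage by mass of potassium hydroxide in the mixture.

n(HCl) = 0.01142 × 0.2862 = 3.268 × 10^-3 mol
Let x = n(KOH), y = n(KCl).
Titrant: 1x = 3.268 × 10^-3;  mass: 56.11x + 74.55y = 0.3846
Solving, x = 3.268 × 10^-3 mol, y = 2.699 × 10^-3 mol
mass of KOH = 3.268 × 10^-3 × 56.11 = 0.1834 g
% KOH = 0.1834 / 0.3846 × 100 = 47.68 %

47.68 %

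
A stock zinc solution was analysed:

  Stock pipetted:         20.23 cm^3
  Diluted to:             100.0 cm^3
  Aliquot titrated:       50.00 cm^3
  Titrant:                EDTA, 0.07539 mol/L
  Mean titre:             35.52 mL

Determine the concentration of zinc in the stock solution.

0.2647 mol/L

Zn^2+ + EDTA^4- → [Zn(EDTA)]^2-
n(EDTA) = 0.03552 × 0.07539 = 2.678 × 10^-3 mol
n(Zn2+) in the aliquot = 2.678 × 10^-3 mol (1:1 ratio)
[Zn2+]_dilute = 2.678 × 10^-3 / 0.05000 = 0.05356 mol/L
Dilution factor = 100.0 / 20.23 = 4.943
[Zn2+]_stock = 0.05356 × 4.943 = 0.2647 mol/L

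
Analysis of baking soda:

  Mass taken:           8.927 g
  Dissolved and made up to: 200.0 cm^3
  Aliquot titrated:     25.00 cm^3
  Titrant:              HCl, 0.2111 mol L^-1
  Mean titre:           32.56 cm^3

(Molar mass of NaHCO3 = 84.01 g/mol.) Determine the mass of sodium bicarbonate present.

NaHCO3 + HCl → NaCl + H2O + CO2
n(HCl) per titration = 0.03256 × 0.2111 = 6.873 × 10^-3 mol
n(NaHCO3) in each aliquot = 6.873 × 10^-3 mol (1:1 ratio)
n(NaHCO3) in the whole flask = 6.873 × 10^-3 × 200.0/25.00 = 0.05499 mol
mass of NaHCO3 = 0.05499 × 84.01 = 4.619 g

4.619 g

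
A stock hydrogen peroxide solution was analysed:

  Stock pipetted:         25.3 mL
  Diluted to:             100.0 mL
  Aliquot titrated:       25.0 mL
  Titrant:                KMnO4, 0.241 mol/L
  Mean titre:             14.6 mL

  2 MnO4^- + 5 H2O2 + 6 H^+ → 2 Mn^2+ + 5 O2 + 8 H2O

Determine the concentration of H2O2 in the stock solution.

1.39 mol/L

n(KMnO4) = 0.0146 × 0.241 = 3.52 × 10^-3 mol
From the 5:2 ratio, n(H2O2) in the aliquot = 5/2 × 3.52 × 10^-3 = 8.80 × 10^-3 mol
[H2O2]_dilute = 8.80 × 10^-3 / 0.0250 = 0.352 mol/L
Dilution factor = 100.0 / 25.3 = 3.953
[H2O2]_stock = 0.352 × 3.953 = 1.39 mol/L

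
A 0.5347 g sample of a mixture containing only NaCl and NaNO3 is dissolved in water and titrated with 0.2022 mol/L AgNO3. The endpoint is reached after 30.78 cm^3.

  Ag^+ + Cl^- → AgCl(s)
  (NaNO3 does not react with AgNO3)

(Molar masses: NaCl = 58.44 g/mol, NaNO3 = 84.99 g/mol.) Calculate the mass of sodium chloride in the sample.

0.3637 g

n(AgNO3) = 0.03078 × 0.2022 = 6.224 × 10^-3 mol
Let x = n(NaCl), y = n(NaNO3).
Titrant: 1x = 6.224 × 10^-3;  mass: 58.44x + 84.99y = 0.5347
Solving, x = 6.224 × 10^-3 mol, y = 2.012 × 10^-3 mol
mass of NaCl = 6.224 × 10^-3 × 58.44 = 0.3637 g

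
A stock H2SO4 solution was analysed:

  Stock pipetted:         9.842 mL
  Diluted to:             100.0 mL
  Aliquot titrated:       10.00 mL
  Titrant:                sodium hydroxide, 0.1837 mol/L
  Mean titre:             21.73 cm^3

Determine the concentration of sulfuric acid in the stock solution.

H2SO4 + 2 NaOH → Na2SO4 + 2 H2O
n(NaOH) = 0.02173 × 0.1837 = 3.992 × 10^-3 mol
From the 1:2 ratio, n(H2SO4) in the aliquot = 1/2 × 3.992 × 10^-3 = 1.996 × 10^-3 mol
[H2SO4]_dilute = 1.996 × 10^-3 / 0.01000 = 0.1996 mol/L
Dilution factor = 100.0 / 9.842 = 10.16
[H2SO4]_stock = 0.1996 × 10.16 = 2.028 mol/L

2.028 mol/L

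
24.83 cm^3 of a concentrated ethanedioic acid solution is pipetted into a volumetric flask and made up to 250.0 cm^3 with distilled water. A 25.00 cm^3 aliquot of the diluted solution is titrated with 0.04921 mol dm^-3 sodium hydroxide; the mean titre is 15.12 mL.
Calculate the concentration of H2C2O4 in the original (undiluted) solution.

0.1498 mol/L

H2C2O4 + 2 NaOH → Na2C2O4 + 2 H2O
n(NaOH) = 0.01512 × 0.04921 = 7.441 × 10^-4 mol
From the 1:2 ratio, n(H2C2O4) in the aliquot = 1/2 × 7.441 × 10^-4 = 3.720 × 10^-4 mol
[H2C2O4]_dilute = 3.720 × 10^-4 / 0.02500 = 0.01488 mol/L
Dilution factor = 250.0 / 24.83 = 10.07
[H2C2O4]_stock = 0.01488 × 10.07 = 0.1498 mol/L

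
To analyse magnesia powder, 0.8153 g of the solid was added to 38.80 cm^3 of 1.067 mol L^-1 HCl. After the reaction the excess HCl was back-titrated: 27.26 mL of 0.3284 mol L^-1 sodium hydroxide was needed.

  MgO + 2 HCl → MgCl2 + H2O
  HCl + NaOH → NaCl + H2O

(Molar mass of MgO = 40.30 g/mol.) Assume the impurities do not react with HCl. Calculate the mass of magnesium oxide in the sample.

n(HCl) added = 0.03880 × 1.067 = 0.04140 mol
n(NaOH) used in back-titration = 0.02726 × 0.3284 = 8.952 × 10^-3 mol
n(HCl) left over = 8.952 × 10^-3 mol (1:1 ratio)
n(HCl) consumed by analyte = 0.04140 − 8.952 × 10^-3 = 0.03245 mol
From the 1:2 ratio, n(MgO) = 1/2 × 0.03245 = 0.01622 mol
mass of MgO = 0.01622 × 40.30 = 0.6538 g

0.6538 g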